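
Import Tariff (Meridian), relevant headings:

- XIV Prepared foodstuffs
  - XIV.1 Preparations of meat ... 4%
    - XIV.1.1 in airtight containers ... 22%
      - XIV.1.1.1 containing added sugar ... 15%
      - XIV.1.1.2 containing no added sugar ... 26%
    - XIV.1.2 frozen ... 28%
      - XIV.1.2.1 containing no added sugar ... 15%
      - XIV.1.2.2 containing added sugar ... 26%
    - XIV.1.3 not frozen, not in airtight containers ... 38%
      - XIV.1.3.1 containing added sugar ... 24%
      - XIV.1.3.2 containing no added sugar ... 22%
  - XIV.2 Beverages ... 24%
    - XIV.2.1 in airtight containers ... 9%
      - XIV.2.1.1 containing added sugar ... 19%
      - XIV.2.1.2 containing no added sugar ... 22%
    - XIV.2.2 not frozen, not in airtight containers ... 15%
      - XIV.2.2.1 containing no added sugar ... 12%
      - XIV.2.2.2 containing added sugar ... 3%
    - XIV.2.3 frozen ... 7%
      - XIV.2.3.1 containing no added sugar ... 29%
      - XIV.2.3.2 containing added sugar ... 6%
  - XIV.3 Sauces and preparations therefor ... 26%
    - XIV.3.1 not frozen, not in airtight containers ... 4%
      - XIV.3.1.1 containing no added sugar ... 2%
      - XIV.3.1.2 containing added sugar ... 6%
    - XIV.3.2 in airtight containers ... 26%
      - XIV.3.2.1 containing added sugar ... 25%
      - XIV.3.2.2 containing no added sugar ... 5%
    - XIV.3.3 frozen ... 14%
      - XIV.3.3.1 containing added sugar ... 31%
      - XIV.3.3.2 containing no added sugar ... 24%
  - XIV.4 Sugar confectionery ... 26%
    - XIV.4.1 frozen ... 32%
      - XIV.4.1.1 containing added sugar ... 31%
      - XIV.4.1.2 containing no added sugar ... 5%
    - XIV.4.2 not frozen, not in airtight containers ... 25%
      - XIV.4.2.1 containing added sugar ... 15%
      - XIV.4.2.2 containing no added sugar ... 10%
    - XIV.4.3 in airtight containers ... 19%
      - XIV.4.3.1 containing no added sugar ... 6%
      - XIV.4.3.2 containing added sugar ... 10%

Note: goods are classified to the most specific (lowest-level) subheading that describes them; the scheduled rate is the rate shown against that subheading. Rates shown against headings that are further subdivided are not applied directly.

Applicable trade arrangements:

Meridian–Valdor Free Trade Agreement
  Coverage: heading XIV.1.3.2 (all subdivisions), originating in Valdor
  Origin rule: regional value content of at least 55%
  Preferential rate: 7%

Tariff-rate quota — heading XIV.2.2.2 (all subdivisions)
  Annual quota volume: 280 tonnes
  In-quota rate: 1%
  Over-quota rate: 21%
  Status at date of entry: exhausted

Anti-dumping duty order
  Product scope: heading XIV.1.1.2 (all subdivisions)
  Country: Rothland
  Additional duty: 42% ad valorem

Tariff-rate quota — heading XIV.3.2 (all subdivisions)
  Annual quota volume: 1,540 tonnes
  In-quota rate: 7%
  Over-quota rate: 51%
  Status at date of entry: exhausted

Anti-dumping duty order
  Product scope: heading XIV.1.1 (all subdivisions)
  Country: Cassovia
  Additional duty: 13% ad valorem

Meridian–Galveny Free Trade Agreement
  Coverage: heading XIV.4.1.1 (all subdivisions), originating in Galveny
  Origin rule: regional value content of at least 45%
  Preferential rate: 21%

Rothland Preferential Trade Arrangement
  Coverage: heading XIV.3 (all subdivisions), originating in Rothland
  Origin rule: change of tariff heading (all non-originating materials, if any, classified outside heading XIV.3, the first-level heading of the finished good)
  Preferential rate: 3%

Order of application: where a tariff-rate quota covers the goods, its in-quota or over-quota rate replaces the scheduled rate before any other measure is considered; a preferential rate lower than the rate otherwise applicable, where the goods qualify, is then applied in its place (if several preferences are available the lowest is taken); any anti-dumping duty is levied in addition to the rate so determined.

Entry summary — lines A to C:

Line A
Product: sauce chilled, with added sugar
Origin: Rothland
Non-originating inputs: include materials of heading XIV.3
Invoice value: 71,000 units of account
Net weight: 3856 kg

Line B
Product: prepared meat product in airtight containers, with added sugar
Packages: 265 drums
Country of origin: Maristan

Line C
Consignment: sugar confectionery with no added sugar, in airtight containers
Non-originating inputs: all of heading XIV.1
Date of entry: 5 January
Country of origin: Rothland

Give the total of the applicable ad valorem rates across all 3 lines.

Line A: sauce → XIV.3; chilled → XIV.3.1; with added sugar → XIV.3.1.2. Scheduled 6%. Rothland agreement on XIV.3: CTH not met. → 6%.
Line B: prepared meat product → XIV.1; in airtight containers → XIV.1.1; with added sugar → XIV.1.1.1. Scheduled 15%. No special measure applies. → 15%.
Line C: sugar confectionery → XIV.4; in airtight containers → XIV.4.3; with no added sugar → XIV.4.3.1. Scheduled 6%. Rothland agreement on XIV.3: XIV.4.3.1 not covered. → 6%.
Sum: 6% + 15% + 6% = 27%.

27%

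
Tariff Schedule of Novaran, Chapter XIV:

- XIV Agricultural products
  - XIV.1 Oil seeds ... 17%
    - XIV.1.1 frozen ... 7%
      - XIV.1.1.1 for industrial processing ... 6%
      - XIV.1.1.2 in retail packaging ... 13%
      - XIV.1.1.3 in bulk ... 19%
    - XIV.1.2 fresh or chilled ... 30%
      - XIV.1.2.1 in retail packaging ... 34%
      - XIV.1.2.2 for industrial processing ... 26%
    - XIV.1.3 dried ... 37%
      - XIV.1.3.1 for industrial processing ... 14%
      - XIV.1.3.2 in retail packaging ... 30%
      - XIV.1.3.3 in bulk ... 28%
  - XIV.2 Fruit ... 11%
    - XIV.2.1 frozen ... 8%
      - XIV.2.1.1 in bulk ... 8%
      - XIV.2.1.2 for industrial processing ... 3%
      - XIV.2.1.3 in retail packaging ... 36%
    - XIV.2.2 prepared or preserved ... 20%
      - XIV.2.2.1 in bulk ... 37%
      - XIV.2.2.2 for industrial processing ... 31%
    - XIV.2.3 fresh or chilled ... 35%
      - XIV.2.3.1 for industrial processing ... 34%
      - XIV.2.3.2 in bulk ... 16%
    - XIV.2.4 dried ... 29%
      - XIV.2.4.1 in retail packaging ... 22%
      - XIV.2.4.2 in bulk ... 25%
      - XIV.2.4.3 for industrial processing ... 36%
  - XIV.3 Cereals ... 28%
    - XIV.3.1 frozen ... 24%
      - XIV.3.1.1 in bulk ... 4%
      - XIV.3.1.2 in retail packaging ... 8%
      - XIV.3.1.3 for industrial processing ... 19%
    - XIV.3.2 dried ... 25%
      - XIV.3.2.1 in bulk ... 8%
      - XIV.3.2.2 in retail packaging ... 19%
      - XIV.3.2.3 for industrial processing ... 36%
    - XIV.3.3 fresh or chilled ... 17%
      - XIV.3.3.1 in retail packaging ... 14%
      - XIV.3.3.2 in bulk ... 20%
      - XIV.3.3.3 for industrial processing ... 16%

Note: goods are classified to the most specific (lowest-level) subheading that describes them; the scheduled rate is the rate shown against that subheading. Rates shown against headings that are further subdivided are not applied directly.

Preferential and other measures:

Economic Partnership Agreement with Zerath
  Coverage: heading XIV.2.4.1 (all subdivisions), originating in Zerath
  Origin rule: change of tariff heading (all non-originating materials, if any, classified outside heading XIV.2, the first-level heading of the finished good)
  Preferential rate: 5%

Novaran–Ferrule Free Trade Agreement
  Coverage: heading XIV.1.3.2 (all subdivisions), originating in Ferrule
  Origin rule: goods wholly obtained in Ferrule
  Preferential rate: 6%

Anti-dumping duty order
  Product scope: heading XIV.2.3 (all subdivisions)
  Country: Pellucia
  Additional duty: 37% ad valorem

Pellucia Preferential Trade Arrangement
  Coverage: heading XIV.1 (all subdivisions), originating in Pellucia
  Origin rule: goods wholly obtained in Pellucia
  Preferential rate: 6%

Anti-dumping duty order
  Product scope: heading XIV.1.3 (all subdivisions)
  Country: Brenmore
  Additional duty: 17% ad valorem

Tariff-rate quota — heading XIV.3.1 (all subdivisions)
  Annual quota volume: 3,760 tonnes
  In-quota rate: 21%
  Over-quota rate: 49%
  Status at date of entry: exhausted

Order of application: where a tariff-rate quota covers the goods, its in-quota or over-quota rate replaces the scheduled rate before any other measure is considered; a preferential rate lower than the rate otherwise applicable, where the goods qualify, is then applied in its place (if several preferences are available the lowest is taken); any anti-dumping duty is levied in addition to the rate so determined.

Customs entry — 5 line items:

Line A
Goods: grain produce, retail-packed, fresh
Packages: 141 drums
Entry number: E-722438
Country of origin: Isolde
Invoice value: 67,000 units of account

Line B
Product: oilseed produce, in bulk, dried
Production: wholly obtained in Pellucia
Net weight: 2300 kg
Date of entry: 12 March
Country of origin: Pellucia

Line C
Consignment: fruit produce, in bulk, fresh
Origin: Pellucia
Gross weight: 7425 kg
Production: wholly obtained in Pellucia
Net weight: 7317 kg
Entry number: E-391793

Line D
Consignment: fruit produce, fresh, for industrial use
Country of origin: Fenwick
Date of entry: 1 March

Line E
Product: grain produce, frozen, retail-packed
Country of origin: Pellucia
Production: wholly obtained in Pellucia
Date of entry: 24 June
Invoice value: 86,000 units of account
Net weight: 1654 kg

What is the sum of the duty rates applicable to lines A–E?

156%

Line A: grain → XIV.3; fresh → XIV.3.3; retail-packed → XIV.3.3.1. Scheduled 14%. No special measure applies. → 14%.
Line B: oilseed → XIV.1; dried → XIV.1.3; in bulk → XIV.1.3.3. Scheduled 28%. Pellucia agreement on XIV.1: wholly obtained → 6% available; preferential 6%. → 6%.
Line C: fruit → XIV.2; fresh → XIV.2.3; in bulk → XIV.2.3.2. Scheduled 16%. Pellucia agreement on XIV.1: XIV.2.3.2 not covered; anti-dumping (Pellucia, XIV.2.3): +37%; total 16% + 37% = 53%. → 53%.
Line D: fruit → XIV.2; fresh → XIV.2.3; for industrial use → XIV.2.3.1. Scheduled 34%. No special measure applies. → 34%.
Line E: grain → XIV.3; frozen → XIV.3.1; retail-packed → XIV.3.1.2. Scheduled 8%. quota on XIV.3.1 exhausted → over-quota 49%; Pellucia agreement on XIV.1: XIV.3.1.2 not covered. → 49%.
Sum: 14% + 6% + 53% + 34% + 49% = 156%.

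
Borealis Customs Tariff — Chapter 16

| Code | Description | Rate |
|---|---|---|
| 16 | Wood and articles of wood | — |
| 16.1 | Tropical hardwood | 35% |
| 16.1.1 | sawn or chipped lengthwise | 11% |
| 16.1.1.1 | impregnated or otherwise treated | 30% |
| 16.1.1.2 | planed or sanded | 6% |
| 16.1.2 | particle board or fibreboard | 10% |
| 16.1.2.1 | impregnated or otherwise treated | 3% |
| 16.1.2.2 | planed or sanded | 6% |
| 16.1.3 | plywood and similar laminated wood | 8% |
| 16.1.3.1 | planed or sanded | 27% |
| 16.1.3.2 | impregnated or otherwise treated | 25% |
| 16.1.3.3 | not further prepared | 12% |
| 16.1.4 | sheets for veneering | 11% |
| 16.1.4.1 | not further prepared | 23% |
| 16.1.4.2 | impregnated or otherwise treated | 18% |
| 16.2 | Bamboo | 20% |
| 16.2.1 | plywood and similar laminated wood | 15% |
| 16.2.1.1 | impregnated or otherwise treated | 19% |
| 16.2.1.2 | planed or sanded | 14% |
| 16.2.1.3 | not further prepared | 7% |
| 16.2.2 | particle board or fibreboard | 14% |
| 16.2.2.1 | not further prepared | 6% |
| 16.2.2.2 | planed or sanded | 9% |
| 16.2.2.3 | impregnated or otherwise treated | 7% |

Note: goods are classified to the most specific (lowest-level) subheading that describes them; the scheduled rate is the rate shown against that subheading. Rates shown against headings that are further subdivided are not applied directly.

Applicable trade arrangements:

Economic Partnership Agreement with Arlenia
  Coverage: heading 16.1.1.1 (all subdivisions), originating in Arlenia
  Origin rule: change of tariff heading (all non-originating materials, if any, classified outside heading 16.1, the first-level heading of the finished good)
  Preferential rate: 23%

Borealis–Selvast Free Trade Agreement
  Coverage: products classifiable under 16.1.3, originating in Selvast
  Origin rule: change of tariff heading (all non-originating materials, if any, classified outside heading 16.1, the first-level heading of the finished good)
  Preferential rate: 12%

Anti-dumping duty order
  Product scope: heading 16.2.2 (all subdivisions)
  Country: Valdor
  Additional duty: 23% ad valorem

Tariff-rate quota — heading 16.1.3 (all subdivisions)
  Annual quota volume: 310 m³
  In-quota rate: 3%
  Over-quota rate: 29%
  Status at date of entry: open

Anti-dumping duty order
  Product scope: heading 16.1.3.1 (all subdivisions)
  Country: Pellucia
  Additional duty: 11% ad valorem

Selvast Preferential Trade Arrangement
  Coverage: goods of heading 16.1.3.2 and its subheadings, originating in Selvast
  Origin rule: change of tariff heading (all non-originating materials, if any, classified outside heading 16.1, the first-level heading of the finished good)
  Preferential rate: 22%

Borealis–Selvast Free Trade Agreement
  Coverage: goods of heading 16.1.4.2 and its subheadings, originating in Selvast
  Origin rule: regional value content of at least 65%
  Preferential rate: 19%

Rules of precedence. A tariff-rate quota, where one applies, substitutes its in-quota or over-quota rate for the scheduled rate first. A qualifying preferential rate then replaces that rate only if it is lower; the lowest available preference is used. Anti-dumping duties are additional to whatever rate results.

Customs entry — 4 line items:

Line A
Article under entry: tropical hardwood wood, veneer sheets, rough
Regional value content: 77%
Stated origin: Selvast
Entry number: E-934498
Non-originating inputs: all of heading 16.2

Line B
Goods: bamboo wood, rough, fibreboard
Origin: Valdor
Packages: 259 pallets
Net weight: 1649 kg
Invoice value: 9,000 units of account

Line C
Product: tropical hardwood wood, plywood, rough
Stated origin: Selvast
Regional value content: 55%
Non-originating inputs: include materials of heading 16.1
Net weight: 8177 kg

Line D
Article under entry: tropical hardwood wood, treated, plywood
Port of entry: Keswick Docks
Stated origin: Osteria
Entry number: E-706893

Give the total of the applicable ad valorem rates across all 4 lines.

58%

Line A: tropical hardwood → 16.1; veneer sheets → 16.1.4; rough → 16.1.4.1. Scheduled 23%. Selvast agreement on 16.1.3: 16.1.4.1 not covered; Selvast agreement on 16.1.3.2: 16.1.4.1 not covered; Selvast agreement on 16.1.4.2: 16.1.4.1 not covered. → 23%.
Line B: bamboo → 16.2; fibreboard → 16.2.2; rough → 16.2.2.1. Scheduled 6%. anti-dumping (Valdor, 16.2.2): +23%; total 6% + 23% = 29%. → 29%.
Line C: tropical hardwood → 16.1; plywood → 16.1.3; rough → 16.1.3.3. Scheduled 12%. quota on 16.1.3 open → in-quota 3%; Selvast agreement on 16.1.3: CTH not met; Selvast agreement on 16.1.3.2: 16.1.3.3 not covered; Selvast agreement on 16.1.4.2: 16.1.3.3 not covered. → 3%.
Line D: tropical hardwood → 16.1; plywood → 16.1.3; treated → 16.1.3.2. Scheduled 25%. quota on 16.1.3 open → in-quota 3%. → 3%.
Sum: 23% + 29% + 3% + 3% = 58%.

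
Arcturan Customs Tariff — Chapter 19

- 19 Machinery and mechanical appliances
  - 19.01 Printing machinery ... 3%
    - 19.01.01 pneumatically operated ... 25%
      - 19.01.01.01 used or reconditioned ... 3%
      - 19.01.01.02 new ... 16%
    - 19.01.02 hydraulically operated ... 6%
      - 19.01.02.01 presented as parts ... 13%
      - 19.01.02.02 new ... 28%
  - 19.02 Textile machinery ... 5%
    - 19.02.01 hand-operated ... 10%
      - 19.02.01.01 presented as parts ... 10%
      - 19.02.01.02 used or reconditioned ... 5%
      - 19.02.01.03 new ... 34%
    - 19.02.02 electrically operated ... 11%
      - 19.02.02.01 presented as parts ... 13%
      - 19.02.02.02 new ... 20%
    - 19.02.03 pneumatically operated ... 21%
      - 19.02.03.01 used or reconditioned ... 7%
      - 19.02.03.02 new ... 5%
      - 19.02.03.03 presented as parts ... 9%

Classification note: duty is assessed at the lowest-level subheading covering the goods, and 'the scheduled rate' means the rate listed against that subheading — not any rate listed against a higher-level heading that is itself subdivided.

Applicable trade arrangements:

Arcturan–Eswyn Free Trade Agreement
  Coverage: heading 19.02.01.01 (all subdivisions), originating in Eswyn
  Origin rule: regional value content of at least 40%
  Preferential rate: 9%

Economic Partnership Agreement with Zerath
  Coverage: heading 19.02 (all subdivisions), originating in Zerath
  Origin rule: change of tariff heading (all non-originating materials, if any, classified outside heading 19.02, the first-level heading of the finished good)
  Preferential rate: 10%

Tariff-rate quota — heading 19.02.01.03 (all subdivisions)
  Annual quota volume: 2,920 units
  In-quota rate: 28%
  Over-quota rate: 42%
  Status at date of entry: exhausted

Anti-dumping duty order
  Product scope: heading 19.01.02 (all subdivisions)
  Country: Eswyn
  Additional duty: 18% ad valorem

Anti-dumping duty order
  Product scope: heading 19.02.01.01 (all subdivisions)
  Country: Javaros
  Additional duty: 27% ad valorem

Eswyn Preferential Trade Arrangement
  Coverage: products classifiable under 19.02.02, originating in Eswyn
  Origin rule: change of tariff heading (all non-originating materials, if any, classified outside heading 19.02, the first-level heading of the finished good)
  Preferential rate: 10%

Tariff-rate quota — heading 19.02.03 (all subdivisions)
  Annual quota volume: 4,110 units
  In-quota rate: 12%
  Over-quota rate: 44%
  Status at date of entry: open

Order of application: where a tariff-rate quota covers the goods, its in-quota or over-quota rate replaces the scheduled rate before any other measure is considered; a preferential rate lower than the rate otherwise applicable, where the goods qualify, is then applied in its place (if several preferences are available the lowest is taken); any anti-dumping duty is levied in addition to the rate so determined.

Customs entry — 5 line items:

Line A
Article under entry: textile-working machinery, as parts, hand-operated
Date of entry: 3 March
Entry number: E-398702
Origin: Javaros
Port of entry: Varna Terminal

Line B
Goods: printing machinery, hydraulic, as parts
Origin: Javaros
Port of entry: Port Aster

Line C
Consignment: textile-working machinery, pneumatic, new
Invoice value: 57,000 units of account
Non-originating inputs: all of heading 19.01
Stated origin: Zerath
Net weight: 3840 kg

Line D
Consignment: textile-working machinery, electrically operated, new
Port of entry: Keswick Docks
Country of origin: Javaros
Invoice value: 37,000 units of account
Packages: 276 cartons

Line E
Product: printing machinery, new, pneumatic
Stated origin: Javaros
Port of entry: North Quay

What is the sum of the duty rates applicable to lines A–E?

96%

Line A: textile-working → 19.02; hand-operated → 19.02.01; as parts → 19.02.01.01. Scheduled 10%. anti-dumping (Javaros, 19.02.01.01): +27%; total 10% + 27% = 37%. → 37%.
Line B: printing → 19.01; hydraulic → 19.01.02; as parts → 19.01.02.01. Scheduled 13%. No special measure applies. → 13%.
Line C: textile-working → 19.02; pneumatic → 19.02.03; new → 19.02.03.02. Scheduled 5%. quota on 19.02.03 open → in-quota 12%; Zerath agreement on 19.02: CTH met → 10% available; preferential 10%. → 10%.
Line D: textile-working → 19.02; electrically operated → 19.02.02; new → 19.02.02.02. Scheduled 20%. No special measure applies. → 20%.
Line E: printing → 19.01; pneumatic → 19.01.01; new → 19.01.01.02. Scheduled 16%. No special measure applies. → 16%.
Sum: 37% + 13% + 10% + 20% + 16% = 96%.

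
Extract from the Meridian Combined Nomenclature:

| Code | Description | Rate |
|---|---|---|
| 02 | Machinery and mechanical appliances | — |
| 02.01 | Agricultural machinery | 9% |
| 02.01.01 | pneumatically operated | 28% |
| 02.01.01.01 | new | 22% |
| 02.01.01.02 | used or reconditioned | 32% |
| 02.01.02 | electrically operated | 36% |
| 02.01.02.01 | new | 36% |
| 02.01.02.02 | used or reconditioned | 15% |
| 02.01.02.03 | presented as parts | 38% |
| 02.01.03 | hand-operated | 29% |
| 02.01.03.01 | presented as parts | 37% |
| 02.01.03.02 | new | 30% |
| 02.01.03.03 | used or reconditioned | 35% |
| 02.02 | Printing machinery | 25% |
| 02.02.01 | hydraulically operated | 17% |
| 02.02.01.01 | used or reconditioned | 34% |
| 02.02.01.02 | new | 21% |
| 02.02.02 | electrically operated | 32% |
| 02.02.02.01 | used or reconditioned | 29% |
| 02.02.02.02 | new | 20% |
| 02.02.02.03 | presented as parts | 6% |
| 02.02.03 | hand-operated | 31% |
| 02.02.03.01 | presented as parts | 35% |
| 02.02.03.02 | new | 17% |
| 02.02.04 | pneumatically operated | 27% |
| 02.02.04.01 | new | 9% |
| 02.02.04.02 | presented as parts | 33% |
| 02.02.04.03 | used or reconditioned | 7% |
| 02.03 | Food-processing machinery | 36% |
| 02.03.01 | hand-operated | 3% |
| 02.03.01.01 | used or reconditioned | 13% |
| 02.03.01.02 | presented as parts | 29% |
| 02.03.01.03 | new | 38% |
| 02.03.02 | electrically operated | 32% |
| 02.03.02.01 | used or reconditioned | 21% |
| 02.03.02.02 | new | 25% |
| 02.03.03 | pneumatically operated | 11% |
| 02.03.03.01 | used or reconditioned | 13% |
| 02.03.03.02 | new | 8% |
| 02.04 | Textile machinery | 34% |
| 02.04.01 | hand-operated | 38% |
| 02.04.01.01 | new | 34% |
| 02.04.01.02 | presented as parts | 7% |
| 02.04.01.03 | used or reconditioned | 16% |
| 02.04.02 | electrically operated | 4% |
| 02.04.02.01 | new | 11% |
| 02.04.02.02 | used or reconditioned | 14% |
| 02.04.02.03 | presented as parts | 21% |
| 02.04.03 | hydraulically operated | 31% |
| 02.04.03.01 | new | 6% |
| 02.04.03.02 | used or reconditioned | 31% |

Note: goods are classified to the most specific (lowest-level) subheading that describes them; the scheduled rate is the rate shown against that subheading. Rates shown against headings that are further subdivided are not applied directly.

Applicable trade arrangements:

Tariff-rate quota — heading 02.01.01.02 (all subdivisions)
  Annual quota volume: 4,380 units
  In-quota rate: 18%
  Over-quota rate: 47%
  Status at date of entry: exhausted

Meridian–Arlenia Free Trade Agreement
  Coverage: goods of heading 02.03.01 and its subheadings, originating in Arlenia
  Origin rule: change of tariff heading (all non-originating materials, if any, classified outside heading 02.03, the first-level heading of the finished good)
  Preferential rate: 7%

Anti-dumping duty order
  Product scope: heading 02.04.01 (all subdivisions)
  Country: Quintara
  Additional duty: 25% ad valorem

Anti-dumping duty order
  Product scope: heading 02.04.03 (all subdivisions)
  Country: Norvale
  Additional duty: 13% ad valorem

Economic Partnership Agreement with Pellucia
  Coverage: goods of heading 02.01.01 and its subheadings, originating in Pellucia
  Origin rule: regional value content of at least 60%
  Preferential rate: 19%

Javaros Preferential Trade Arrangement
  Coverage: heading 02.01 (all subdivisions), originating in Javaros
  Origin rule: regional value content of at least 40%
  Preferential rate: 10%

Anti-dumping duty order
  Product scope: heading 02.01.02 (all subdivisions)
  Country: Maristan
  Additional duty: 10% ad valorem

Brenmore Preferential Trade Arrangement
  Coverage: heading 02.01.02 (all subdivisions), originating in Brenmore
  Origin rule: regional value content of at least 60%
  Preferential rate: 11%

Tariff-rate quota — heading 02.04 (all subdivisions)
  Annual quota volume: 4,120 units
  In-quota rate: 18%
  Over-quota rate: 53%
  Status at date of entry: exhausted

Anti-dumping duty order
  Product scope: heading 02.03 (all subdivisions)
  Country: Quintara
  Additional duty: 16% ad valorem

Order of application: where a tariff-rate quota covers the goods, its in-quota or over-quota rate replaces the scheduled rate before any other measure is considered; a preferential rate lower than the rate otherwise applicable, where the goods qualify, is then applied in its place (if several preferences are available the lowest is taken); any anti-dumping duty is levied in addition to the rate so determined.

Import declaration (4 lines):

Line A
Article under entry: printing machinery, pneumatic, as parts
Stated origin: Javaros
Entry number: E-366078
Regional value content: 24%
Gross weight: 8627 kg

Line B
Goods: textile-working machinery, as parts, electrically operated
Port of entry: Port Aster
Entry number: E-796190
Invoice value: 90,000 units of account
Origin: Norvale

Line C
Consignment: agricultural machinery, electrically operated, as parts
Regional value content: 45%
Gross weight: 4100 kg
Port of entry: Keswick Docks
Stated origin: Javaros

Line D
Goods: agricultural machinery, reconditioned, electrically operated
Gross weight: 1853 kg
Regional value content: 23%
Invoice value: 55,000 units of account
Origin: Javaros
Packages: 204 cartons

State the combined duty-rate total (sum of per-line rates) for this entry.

111%

Line A: printing → 02.02; pneumatic → 02.02.04; as parts → 02.02.04.02. Scheduled 33%. Javaros agreement on 02.01: 02.02.04.02 not covered. → 33%.
Line B: textile-working → 02.04; electrically operated → 02.04.02; as parts → 02.04.02.03. Scheduled 21%. quota on 02.04 exhausted → over-quota 53%. → 53%.
Line C: agricultural → 02.01; electrically operated → 02.01.02; as parts → 02.01.02.03. Scheduled 38%. Javaros agreement on 02.01: RVC ≥ 40% → 10% available; preferential 10%. → 10%.
Line D: agricultural → 02.01; electrically operated → 02.01.02; reconditioned → 02.01.02.02. Scheduled 15%. Javaros agreement on 02.01: RVC < 40%. → 15%.
Sum: 33% + 53% + 10% + 15% = 111%.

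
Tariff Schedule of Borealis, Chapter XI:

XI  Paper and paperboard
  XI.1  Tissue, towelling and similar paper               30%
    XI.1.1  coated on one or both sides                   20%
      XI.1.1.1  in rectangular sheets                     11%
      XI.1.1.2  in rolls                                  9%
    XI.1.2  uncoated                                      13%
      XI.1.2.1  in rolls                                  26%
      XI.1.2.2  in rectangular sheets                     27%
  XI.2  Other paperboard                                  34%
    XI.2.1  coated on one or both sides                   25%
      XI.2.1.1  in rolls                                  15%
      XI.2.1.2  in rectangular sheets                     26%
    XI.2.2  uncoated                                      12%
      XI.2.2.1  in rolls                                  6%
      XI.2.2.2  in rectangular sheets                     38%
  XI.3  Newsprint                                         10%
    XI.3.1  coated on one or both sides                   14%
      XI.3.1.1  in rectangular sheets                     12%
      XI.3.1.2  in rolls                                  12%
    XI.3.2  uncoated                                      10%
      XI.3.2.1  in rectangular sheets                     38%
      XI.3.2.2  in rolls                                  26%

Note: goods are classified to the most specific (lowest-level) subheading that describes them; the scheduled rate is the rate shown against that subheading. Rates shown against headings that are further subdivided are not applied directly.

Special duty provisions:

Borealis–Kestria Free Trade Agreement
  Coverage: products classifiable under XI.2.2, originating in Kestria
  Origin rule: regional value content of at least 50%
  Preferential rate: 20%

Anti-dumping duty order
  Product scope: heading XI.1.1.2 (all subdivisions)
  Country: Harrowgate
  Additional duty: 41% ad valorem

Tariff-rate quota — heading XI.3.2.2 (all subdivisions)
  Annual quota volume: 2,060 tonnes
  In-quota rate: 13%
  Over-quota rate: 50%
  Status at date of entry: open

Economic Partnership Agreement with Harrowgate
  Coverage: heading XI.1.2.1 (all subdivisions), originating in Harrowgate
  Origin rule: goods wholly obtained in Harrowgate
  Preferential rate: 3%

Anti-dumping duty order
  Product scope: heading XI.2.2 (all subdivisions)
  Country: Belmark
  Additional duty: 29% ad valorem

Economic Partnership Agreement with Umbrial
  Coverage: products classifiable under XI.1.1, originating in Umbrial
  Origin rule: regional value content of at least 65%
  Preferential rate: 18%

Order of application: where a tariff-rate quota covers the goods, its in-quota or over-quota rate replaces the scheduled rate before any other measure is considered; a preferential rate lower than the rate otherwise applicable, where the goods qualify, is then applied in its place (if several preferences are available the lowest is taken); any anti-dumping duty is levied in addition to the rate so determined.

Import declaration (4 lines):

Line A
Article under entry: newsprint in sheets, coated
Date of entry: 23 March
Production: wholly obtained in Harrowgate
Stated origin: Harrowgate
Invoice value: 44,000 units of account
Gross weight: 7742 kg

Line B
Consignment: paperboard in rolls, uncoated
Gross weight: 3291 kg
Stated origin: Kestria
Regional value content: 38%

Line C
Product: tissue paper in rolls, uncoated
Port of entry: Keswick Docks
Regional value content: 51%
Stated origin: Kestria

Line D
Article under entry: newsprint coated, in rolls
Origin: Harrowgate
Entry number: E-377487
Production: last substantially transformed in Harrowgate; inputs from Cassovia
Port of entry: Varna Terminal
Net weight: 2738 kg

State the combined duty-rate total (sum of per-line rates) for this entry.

56%

Line A: newsprint → XI.3; coated → XI.3.1; in sheets → XI.3.1.1. Scheduled 12%. Harrowgate agreement on XI.1.2.1: XI.3.1.1 not covered. → 12%.
Line B: paperboard → XI.2; uncoated → XI.2.2; in rolls → XI.2.2.1. Scheduled 6%. Kestria agreement on XI.2.2: RVC < 50%. → 6%.
Line C: tissue paper → XI.1; uncoated → XI.1.2; in rolls → XI.1.2.1. Scheduled 26%. Kestria agreement on XI.2.2: XI.1.2.1 not covered. → 26%.
Line D: newsprint → XI.3; coated → XI.3.1; in rolls → XI.3.1.2. Scheduled 12%. Harrowgate agreement on XI.1.2.1: XI.3.1.2 not covered. → 12%.
Sum: 12% + 6% + 26% + 12% = 56%.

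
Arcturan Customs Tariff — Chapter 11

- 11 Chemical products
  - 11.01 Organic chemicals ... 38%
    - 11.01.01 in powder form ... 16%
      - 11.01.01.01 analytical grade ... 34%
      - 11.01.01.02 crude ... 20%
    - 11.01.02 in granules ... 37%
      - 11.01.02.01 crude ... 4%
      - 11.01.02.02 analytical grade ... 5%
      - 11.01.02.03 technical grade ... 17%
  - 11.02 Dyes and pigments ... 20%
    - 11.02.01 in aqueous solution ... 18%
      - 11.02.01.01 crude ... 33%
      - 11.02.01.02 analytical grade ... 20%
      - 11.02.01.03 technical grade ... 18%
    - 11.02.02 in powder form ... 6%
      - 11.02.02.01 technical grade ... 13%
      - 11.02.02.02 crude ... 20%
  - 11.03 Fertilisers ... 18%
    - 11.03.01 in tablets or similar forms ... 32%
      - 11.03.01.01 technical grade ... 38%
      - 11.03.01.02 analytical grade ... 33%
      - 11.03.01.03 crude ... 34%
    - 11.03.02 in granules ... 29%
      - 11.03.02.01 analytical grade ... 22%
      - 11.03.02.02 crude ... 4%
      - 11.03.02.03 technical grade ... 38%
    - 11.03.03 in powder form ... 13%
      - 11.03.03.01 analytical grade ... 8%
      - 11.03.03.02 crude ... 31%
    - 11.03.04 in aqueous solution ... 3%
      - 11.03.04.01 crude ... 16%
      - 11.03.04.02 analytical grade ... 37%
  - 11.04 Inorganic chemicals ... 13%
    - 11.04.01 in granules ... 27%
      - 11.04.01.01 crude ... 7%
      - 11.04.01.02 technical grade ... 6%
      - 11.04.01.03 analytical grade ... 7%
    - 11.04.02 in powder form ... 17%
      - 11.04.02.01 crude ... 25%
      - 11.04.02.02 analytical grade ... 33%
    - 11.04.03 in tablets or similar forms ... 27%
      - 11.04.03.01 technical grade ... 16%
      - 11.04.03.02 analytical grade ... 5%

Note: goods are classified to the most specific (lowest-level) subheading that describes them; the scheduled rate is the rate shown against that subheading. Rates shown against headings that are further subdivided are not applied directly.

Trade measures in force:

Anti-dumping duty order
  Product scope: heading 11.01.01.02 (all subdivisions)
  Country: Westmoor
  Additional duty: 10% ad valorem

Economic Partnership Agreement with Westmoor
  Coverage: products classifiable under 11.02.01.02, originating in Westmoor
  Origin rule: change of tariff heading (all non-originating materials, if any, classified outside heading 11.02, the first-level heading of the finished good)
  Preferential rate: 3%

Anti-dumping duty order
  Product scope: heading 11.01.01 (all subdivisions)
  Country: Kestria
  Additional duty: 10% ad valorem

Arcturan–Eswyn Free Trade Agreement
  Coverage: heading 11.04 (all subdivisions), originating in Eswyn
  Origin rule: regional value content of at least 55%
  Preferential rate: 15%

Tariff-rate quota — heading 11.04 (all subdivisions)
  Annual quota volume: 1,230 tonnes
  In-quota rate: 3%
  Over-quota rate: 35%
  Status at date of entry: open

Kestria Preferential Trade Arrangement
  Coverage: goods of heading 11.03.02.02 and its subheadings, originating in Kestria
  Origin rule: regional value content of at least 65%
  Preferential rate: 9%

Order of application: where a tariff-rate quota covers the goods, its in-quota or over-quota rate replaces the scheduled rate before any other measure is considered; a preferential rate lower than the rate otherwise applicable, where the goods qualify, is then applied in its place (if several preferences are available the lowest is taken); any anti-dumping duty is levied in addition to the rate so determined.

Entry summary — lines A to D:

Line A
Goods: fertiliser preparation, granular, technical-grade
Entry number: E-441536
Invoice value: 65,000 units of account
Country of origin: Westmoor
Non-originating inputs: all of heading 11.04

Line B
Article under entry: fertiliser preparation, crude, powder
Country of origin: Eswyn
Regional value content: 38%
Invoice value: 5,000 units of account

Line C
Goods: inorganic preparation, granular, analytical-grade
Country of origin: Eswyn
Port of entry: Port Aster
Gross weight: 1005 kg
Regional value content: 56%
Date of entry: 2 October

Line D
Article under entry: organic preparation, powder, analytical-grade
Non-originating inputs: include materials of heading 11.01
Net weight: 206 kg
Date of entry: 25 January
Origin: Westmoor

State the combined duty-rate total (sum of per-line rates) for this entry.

Line A: fertiliser → 11.03; granular → 11.03.02; technical-grade → 11.03.02.03. Scheduled 38%. Westmoor agreement on 11.02.01.02: 11.03.02.03 not covered. → 38%.
Line B: fertiliser → 11.03; powder → 11.03.03; crude → 11.03.03.02. Scheduled 31%. Eswyn agreement on 11.04: 11.03.03.02 not covered. → 31%.
Line C: inorganic → 11.04; granular → 11.04.01; analytical-grade → 11.04.01.03. Scheduled 7%. quota on 11.04 open → in-quota 3%; Eswyn agreement on 11.04: RVC ≥ 55% → 15% available; preference 15% not lower than 3% → no reduction. → 3%.
Line D: organic → 11.01; powder → 11.01.01; analytical-grade → 11.01.01.01. Scheduled 34%. Westmoor agreement on 11.02.01.02: 11.01.01.01 not covered. → 34%.
Sum: 38% + 31% + 3% + 34% = 106%.

106%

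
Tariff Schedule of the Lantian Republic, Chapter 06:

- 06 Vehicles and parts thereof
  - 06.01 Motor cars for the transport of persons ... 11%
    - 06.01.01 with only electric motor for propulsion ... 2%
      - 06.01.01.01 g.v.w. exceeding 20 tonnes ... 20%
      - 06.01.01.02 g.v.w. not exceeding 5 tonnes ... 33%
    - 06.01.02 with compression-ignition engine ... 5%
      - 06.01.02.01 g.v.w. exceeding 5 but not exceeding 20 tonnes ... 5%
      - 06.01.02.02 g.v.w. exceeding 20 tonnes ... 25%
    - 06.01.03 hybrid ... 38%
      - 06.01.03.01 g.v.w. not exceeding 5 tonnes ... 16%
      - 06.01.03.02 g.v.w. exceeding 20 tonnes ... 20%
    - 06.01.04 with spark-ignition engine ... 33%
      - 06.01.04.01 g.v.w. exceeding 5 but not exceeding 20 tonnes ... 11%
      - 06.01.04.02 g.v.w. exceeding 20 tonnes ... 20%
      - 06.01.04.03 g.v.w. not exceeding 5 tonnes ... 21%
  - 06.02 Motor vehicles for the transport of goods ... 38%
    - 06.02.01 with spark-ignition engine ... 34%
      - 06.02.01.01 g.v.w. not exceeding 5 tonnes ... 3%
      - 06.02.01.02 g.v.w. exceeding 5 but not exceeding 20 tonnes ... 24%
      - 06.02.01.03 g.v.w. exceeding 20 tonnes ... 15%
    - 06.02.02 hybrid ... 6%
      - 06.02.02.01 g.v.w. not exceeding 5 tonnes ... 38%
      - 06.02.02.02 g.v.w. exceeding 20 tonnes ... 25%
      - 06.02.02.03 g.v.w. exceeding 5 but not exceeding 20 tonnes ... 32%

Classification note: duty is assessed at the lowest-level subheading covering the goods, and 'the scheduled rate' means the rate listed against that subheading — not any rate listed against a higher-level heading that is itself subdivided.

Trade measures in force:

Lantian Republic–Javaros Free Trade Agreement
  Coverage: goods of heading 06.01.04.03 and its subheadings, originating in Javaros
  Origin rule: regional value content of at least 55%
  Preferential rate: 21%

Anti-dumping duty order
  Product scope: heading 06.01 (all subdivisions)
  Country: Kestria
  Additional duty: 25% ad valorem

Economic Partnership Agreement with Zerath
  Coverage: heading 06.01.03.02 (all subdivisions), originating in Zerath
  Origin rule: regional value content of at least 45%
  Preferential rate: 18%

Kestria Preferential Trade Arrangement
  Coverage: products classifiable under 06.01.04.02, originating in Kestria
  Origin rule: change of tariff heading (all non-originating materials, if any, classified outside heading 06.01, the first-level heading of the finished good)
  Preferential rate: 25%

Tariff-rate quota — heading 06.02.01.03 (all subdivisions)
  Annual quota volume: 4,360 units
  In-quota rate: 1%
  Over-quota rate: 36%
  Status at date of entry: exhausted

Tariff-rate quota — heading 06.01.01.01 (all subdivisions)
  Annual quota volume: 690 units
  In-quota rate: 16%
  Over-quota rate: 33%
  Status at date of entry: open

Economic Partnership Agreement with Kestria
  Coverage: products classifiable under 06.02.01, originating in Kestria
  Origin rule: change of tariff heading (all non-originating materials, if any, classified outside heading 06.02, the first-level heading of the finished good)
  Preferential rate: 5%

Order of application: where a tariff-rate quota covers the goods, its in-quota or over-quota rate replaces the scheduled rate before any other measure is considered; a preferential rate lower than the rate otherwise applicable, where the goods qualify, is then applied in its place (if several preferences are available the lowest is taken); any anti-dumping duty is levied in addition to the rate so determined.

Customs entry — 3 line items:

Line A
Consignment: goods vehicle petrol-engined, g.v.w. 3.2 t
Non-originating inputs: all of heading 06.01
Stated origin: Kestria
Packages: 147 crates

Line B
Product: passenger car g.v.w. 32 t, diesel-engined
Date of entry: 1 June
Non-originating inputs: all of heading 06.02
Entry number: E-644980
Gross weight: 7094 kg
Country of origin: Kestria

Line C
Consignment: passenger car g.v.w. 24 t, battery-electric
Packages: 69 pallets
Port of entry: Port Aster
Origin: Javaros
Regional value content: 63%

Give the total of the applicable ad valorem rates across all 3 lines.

Line A: goods vehicle → 06.02; petrol-engined → 06.02.01; g.v.w. 3.2 t → 06.02.01.01. Scheduled 3%. Kestria agreement on 06.01.04.02: 06.02.01.01 not covered; Kestria agreement on 06.02.01: CTH met → 5% available; preference 5% not lower than 3% → no reduction. → 3%.
Line B: passenger car → 06.01; diesel-engined → 06.01.02; g.v.w. 32 t → 06.01.02.02. Scheduled 25%. Kestria agreement on 06.01.04.02: 06.01.02.02 not covered; Kestria agreement on 06.02.01: 06.01.02.02 not covered; anti-dumping (Kestria, 06.01): +25%; total 25% + 25% = 50%. → 50%.
Line C: passenger car → 06.01; battery-electric → 06.01.01; g.v.w. 24 t → 06.01.01.01. Scheduled 20%. quota on 06.01.01.01 open → in-quota 16%; Javaros agreement on 06.01.04.03: 06.01.01.01 not covered. → 16%.
Sum: 3% + 50% + 16% = 69%.

69%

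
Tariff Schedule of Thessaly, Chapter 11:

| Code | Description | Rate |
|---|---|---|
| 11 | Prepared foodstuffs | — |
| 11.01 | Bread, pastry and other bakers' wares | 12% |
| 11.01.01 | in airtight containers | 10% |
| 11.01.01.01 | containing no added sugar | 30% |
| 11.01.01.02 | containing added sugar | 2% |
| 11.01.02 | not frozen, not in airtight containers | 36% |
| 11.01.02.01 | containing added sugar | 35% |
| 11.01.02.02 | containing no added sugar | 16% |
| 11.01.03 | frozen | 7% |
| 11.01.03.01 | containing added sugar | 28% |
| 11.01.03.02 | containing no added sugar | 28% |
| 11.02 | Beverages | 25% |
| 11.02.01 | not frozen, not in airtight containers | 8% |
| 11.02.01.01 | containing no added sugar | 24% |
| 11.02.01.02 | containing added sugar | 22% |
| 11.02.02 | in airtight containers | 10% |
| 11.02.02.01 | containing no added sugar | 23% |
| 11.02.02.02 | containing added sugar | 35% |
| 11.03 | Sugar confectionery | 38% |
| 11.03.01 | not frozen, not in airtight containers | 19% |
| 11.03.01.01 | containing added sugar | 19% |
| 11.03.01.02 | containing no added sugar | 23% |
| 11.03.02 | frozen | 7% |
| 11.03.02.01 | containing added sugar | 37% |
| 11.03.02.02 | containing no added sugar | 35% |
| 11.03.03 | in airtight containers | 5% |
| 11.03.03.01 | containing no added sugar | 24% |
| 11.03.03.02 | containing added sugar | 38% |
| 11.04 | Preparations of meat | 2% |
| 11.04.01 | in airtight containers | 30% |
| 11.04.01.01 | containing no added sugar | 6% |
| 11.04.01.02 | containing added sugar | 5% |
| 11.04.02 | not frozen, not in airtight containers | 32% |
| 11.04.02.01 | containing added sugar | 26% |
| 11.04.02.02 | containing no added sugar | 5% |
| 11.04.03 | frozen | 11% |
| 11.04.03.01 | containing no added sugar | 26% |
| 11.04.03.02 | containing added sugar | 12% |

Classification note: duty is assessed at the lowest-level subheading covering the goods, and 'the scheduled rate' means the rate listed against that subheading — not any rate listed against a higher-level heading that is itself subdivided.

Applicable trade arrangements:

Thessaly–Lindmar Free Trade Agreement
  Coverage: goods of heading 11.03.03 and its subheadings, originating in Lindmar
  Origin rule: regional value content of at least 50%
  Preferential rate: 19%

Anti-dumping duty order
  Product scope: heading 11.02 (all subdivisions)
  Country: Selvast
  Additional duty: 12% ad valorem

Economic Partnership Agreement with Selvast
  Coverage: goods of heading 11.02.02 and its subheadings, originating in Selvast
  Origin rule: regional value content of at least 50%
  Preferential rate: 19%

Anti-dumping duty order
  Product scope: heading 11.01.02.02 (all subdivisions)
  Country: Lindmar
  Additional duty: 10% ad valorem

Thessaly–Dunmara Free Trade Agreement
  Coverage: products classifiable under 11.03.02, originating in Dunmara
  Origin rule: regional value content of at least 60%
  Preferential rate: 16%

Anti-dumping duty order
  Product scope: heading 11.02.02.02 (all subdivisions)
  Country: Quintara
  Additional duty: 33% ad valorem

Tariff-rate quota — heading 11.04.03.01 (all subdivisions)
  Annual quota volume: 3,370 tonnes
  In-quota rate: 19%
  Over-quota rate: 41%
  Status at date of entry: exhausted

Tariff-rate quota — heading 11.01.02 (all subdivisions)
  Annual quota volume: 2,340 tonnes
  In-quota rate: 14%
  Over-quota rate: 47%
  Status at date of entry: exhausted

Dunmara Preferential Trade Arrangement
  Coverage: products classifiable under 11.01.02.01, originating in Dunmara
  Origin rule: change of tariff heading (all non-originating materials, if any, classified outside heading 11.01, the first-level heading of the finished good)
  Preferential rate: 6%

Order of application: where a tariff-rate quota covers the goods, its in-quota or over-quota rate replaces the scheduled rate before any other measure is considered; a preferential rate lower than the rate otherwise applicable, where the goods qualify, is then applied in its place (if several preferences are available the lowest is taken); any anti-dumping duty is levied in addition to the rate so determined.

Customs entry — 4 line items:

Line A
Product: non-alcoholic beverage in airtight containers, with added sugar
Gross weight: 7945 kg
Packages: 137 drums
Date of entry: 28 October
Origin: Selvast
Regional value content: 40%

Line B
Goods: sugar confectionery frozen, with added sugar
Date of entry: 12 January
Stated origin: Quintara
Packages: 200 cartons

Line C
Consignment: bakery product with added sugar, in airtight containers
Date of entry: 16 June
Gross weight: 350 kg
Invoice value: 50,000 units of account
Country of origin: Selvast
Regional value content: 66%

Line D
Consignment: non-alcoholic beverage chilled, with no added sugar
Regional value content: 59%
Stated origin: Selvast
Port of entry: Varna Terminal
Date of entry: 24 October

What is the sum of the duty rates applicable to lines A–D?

122%

Line A: non-alcoholic beverage → 11.02; in airtight containers → 11.02.02; with added sugar → 11.02.02.02. Scheduled 35%. Selvast agreement on 11.02.02: RVC < 50%; anti-dumping (Selvast, 11.02): +12%; total 35% + 12% = 47%. → 47%.
Line B: sugar confectionery → 11.03; frozen → 11.03.02; with added sugar → 11.03.02.01. Scheduled 37%. No special measure applies. → 37%.
Line C: bakery product → 11.01; in airtight containers → 11.01.01; with added sugar → 11.01.01.02. Scheduled 2%. Selvast agreement on 11.02.02: 11.01.01.02 not covered. → 2%.
Line D: non-alcoholic beverage → 11.02; chilled → 11.02.01; with no added sugar → 11.02.01.01. Scheduled 24%. Selvast agreement on 11.02.02: 11.02.01.01 not covered; anti-dumping (Selvast, 11.02): +12%; total 24% + 12% = 36%. → 36%.
Sum: 47% + 37% + 2% + 36% = 122%.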